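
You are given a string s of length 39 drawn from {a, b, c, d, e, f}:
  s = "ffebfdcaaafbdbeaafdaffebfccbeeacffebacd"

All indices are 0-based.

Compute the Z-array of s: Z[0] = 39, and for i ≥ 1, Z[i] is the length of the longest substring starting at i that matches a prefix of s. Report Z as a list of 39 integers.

[39, 1, 0, 0, 1, 0, 0, 0, 0, 0, 1, 0, 0, 0, 0, 0, 0, 1, 0, 0, 5, 1, 0, 0, 1, 0, 0, 0, 0, 0, 0, 0, 4, 1, 0, 0, 0, 0, 0]

Z[0]=39
i=1: outside box; Z[1]=1 extend→box=[1,2)
i=2: outside box; Z[2]=0
i=3: outside box; Z[3]=0
i=4: outside box; Z[4]=1 extend→box=[4,5)
i=5: outside box; Z[5]=0
i=6: outside box; Z[6]=0
i=7: outside box; Z[7]=0
i=8: outside box; Z[8]=0
i=9: outside box; Z[9]=0
i=10: outside box; Z[10]=1 extend→box=[10,11)
i=11: outside box; Z[11]=0
i=12: outside box; Z[12]=0
i=13: outside box; Z[13]=0
i=14: outside box; Z[14]=0
i=15: outside box; Z[15]=0
i=16: outside box; Z[16]=0
i=17: outside box; Z[17]=1 extend→box=[17,18)
i=18: outside box; Z[18]=0
i=19: outside box; Z[19]=0
i=20: outside box; Z[20]=5 extend→box=[20,25)
i=21: min(r-i=4, Z[1]=1)=1; Z[21]=1
i=22: min(r-i=3, Z[2]=0)=0; Z[22]=0
i=23: min(r-i=2, Z[3]=0)=0; Z[23]=0
i=24: min(r-i=1, Z[4]=1)=1; Z[24]=1
i=25: outside box; Z[25]=0
i=26: outside box; Z[26]=0
i=27: outside box; Z[27]=0
i=28: outside box; Z[28]=0
i=29: outside box; Z[29]=0
i=30: outside box; Z[30]=0
i=31: outside box; Z[31]=0
i=32: outside box; Z[32]=4 extend→box=[32,36)
i=33: min(r-i=3, Z[1]=1)=1; Z[33]=1
i=34: min(r-i=2, Z[2]=0)=0; Z[34]=0
i=35: min(r-i=1, Z[3]=0)=0; Z[35]=0
i=36: outside box; Z[36]=0
i=37: outside box; Z[37]=0
i=38: outside box; Z[38]=0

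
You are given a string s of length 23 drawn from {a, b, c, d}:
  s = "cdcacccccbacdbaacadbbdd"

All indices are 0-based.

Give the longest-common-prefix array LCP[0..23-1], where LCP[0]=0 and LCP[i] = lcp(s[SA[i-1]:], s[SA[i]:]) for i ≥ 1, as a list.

rank→(start, suffix):
  0 → (14, 'aacadbbdd')
  1 → (15, 'acadbbdd')
  2 → (3, 'acccccbacdbaacadbbdd')
  3 → (10, 'acdbaacadbbdd')
  4 → (17, 'adbbdd')
  5 → (13, 'baacadbbdd')
  6 → (9, 'bacdbaacadbbdd')
  7 → (19, 'bbdd')
  8 → (20, 'bdd')
  9 → (2, 'cacccccbacdbaacadbbdd')
  10 → (16, 'cadbbdd')
  11 → (8, 'cbacdbaacadbbdd')
  12 → (7, 'ccbacdbaacadbbdd')
  13 → (6, 'cccbacdbaacadbbdd')
  14 → (5, 'ccccbacdbaacadbbdd')
  15 → (4, 'cccccbacdbaacadbbdd')
  16 → (11, 'cdbaacadbbdd')
  17 → (0, 'cdcacccccbacdbaacadbbdd')
  18 → (22, 'd')
  19 → (12, 'dbaacadbbdd')
  20 → (18, 'dbbdd')
  21 → (1, 'dcacccccbacdbaacadbbdd')
  22 → (21, 'dd')

SA = [14, 15, 3, 10, 17, 13, 9, 19, 20, 2, 16, 8, 7, 6, 5, 4, 11, 0, 22, 12, 18, 1, 21]
[i] adj suffixes → lcp
  [1] 14/15 → 1 ('a')
  [2] 15/3 → 2 ('ac')
  [3] 3/10 → 2 ('ac')
  [4] 10/17 → 1 ('a')
  [5] 17/13 → 0 ('')
  [6] 13/9 → 2 ('ba')
  [7] 9/19 → 1 ('b')
  [8] 19/20 → 1 ('b')
  [9] 20/2 → 0 ('')
  [10] 2/16 → 2 ('ca')
  [11] 16/8 → 1 ('c')
  [12] 8/7 → 1 ('c')
  [13] 7/6 → 2 ('cc')
  [14] 6/5 → 3 ('ccc')
  [15] 5/4 → 4 ('cccc')
  [16] 4/11 → 1 ('c')
  [17] 11/0 → 2 ('cd')
  [18] 0/22 → 0 ('')
  [19] 22/12 → 1 ('d')
  [20] 12/18 → 2 ('db')
  [21] 18/1 → 1 ('d')
  [22] 1/21 → 1 ('d')

[0, 1, 2, 2, 1, 0, 2, 1, 1, 0, 2, 1, 1, 2, 3, 4, 1, 2, 0, 1, 2, 1, 1]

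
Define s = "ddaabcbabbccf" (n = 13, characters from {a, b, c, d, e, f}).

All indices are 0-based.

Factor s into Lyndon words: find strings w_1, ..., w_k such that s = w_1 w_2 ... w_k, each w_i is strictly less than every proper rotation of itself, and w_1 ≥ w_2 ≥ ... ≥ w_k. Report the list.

["d", "d", "aabcbabbccf"]

emit factor 1: 'd' (i=0, period=1)
emit factor 2: 'd' (i=1, period=1)
emit factor 3: 'aabcbabbccf' (i=2, period=11)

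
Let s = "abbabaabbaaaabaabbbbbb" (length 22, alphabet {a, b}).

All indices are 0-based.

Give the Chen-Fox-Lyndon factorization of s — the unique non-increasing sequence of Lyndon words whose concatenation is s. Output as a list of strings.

["abb", "ab", "aabb", "aaaabaabbbbbb"]

emit factor 1: 'abb' (i=0, period=3)
emit factor 2: 'ab' (i=3, period=2)
emit factor 3: 'aabb' (i=5, period=4)
emit factor 4: 'aaaabaabbbbbb' (i=9, period=13)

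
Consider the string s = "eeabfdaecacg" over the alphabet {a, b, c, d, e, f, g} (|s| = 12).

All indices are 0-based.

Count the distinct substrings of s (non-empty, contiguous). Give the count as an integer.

rank→(start, suffix):
  0 → (2, 'abfdaecacg')
  1 → (9, 'acg')
  2 → (6, 'aecacg')
  3 → (3, 'bfdaecacg')
  4 → (8, 'cacg')
  5 → (10, 'cg')
  6 → (5, 'daecacg')
  7 → (1, 'eabfdaecacg')
  8 → (7, 'ecacg')
  9 → (0, 'eeabfdaecacg')
  10 → (4, 'fdaecacg')
  11 → (11, 'g')

SA = [2, 9, 6, 3, 8, 10, 5, 1, 7, 0, 4, 11]
[i] adj suffixes → lcp
  [1] 2/9 → 1 ('a')
  [2] 9/6 → 1 ('a')
  [3] 6/3 → 0 ('')
  [4] 3/8 → 0 ('')
  [5] 8/10 → 1 ('c')
  [6] 10/5 → 0 ('')
  [7] 5/1 → 0 ('')
  [8] 1/7 → 1 ('e')
  [9] 7/0 → 1 ('e')
  [10] 0/4 → 0 ('')
  [11] 4/11 → 0 ('')

n(n+1)/2 = 12·13/2 = 78
Σ LCP = 0 + 1 + 1 + 0 + 0 + 1 + 0 + 0 + 1 + 1 + 0 + 0 = 5
distinct = 78 − 5 = 73

73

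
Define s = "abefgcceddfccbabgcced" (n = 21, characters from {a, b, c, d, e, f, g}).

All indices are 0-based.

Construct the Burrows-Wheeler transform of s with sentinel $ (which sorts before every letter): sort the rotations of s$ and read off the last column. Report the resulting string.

d$bcaacfggcceedccbdebf

rank  rotation                last
    0  $abefgcceddfccbabgcced  d
    1  abefgcceddfccbabgcced$  $
    2  abgcced$abefgcceddfccb  b
    3  babgcced$abefgcceddfcc  c
    4  befgcceddfccbabgcced$a  a
    5  bgcced$abefgcceddfccba  a
    6  cbabgcced$abefgcceddfc  c
    7  ccbabgcced$abefgcceddf  f
    8  cced$abefgcceddfccbabg  g
    9  cceddfccbabgcced$abefg  g
   10  ced$abefgcceddfccbabgc  c
   11  ceddfccbabgcced$abefgc  c
   12  d$abefgcceddfccbabgcce  e
   13  ddfccbabgcced$abefgcce  e
   14  dfccbabgcced$abefgcced  d
   15  ed$abefgcceddfccbabgcc  c
   16  eddfccbabgcced$abefgcc  c
   17  efgcceddfccbabgcced$ab  b
   18  fccbabgcced$abefgccedd  d
   19  fgcceddfccbabgcced$abe  e
   20  gcced$abefgcceddfccbab  b
   21  gcceddfccbabgcced$abef  f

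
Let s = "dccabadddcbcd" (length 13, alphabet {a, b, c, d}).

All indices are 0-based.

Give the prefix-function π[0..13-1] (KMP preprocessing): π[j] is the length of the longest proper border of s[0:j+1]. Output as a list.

[0, 0, 0, 0, 0, 0, 1, 1, 1, 2, 0, 0, 1]

π[0] = 0
j=1 s[j]='c': π[1]=0 (border '')
j=2 s[j]='c': π[2]=0 (border '')
j=3 s[j]='a': π[3]=0 (border '')
j=4 s[j]='b': π[4]=0 (border '')
j=5 s[j]='a': π[5]=0 (border '')
j=6 s[j]='d': π[6]=1 (border 'd')
j=7 s[j]='d': k: 1→0; π[7]=1 (border 'd')
j=8 s[j]='d': k: 1→0; π[8]=1 (border 'd')
j=9 s[j]='c': π[9]=2 (border 'dc')
j=10 s[j]='b': k: 2→0; π[10]=0 (border '')
j=11 s[j]='c': π[11]=0 (border '')
j=12 s[j]='d': π[12]=1 (border 'd')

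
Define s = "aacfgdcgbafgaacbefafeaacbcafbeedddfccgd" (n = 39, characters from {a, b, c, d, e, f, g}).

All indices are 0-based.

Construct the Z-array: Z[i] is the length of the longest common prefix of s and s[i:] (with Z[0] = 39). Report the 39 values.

Z[0]=39
i=1: outside box; Z[1]=1 scan→box=[1,2)
i=2: outside box; Z[2]=0
i=3: outside box; Z[3]=0
i=4: outside box; Z[4]=0
i=5: outside box; Z[5]=0
i=6: outside box; Z[6]=0
i=7: outside box; Z[7]=0
i=8: outside box; Z[8]=0
i=9: outside box; Z[9]=1 scan→box=[9,10)
i=10: outside box; Z[10]=0
i=11: outside box; Z[11]=0
i=12: outside box; Z[12]=3 scan→box=[12,15)
i=13: min(r-i=2, Z[1]=1)=1; Z[13]=1
i=14: min(r-i=1, Z[2]=0)=0; Z[14]=0
i=15: outside box; Z[15]=0
i=16: outside box; Z[16]=0
i=17: outside box; Z[17]=0
i=18: outside box; Z[18]=1 scan→box=[18,19)
i=19: outside box; Z[19]=0
i=20: outside box; Z[20]=0
i=21: outside box; Z[21]=3 scan→box=[21,24)
i=22: min(r-i=2, Z[1]=1)=1; Z[22]=1
i=23: min(r-i=1, Z[2]=0)=0; Z[23]=0
i=24: outside box; Z[24]=0
i=25: outside box; Z[25]=0
i=26: outside box; Z[26]=1 scan→box=[26,27)
i=27: outside box; Z[27]=0
i=28: outside box; Z[28]=0
i=29: outside box; Z[29]=0
i=30: outside box; Z[30]=0
i=31: outside box; Z[31]=0
i=32: outside box; Z[32]=0
i=33: outside box; Z[33]=0
i=34: outside box; Z[34]=0
i=35: outside box; Z[35]=0
i=36: outside box; Z[36]=0
i=37: outside box; Z[37]=0
i=38: outside box; Z[38]=0

[39, 1, 0, 0, 0, 0, 0, 0, 0, 1, 0, 0, 3, 1, 0, 0, 0, 0, 1, 0, 0, 3, 1, 0, 0, 0, 1, 0, 0, 0, 0, 0, 0, 0, 0, 0, 0, 0, 0]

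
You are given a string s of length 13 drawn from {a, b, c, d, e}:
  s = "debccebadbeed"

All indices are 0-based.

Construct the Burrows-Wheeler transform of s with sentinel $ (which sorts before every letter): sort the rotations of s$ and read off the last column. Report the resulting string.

dbeedbcea$cdeb

rank  rotation        last
    0  $debccebadbeed  d
    1  adbeed$debcceb  b
    2  badbeed$debcce  e
    3  bccebadbeed$de  e
    4  beed$debccebad  d
    5  ccebadbeed$deb  b
    6  cebadbeed$debc  c
    7  d$debccebadbee  e
    8  dbeed$debcceba  a
    9  debccebadbeed$  $
   10  ebadbeed$debcc  c
   11  ebccebadbeed$d  d
   12  ed$debccebadbe  e
   13  eed$debccebadb  b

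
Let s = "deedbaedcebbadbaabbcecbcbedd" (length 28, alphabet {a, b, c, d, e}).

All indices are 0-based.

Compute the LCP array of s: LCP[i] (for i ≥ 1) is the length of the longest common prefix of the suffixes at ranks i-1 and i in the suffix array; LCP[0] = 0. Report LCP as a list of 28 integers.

[0, 1, 1, 1, 0, 2, 2, 1, 2, 1, 2, 1, 0, 2, 1, 2, 0, 1, 3, 1, 1, 1, 0, 1, 1, 2, 2, 1]

rank | idx | suffix
   0 |  15 | aabbcecbcbedd
   1 |  16 | abbcecbcbedd
   2 |  12 | adbaabbcecbcbedd
   3 |   5 | aedcebbadbaabbcecbcbedd
   4 |  14 | baabbcecbcbedd
   5 |  11 | badbaabbcecbcbedd
   6 |   4 | baedcebbadbaabbcecbcbedd
   7 |  10 | bbadbaabbcecbcbedd
   8 |  17 | bbcecbcbedd
   9 |  22 | bcbedd
  10 |  18 | bcecbcbedd
  11 |  24 | bedd
  12 |  21 | cbcbedd
  13 |  23 | cbedd
  14 |   8 | cebbadbaabbcecbcbedd
  15 |  19 | cecbcbedd
  16 |  27 | d
  17 |  13 | dbaabbcecbcbedd
  18 |   3 | dbaedcebbadbaabbcecbcbedd
  19 |   7 | dcebbadbaabbcecbcbedd
  20 |  26 | dd
  21 |   0 | deedbaedcebbadbaabbcecbcbedd
  22 |   9 | ebbadbaabbcecbcbedd
  23 |  20 | ecbcbedd
  24 |   2 | edbaedcebbadbaabbcecbcbedd
  25 |   6 | edcebbadbaabbcecbcbedd
  26 |  25 | edd
  27 |   1 | eedbaedcebbadbaabbcecbcbedd

SA = [15, 16, 12, 5, 14, 11, 4, 10, 17, 22, 18, 24, 21, 23, 8, 19, 27, 13, 3, 7, 26, 0, 9, 20, 2, 6, 25, 1]
i: (SA[i-1],SA[i]) lcp shared
  1: (15,16) 1 'a'
  2: (16,12) 1 'a'
  3: (12,5) 1 'a'
  4: (5,14) 0 ''
  5: (14,11) 2 'ba'
  6: (11,4) 2 'ba'
  7: (4,10) 1 'b'
  8: (10,17) 2 'bb'
  9: (17,22) 1 'b'
  10: (22,18) 2 'bc'
  11: (18,24) 1 'b'
  12: (24,21) 0 ''
  13: (21,23) 2 'cb'
  14: (23,8) 1 'c'
  15: (8,19) 2 'ce'
  16: (19,27) 0 ''
  17: (27,13) 1 'd'
  18: (13,3) 3 'dba'
  19: (3,7) 1 'd'
  20: (7,26) 1 'd'
  21: (26,0) 1 'd'
  22: (0,9) 0 ''
  23: (9,20) 1 'e'
  24: (20,2) 1 'e'
  25: (2,6) 2 'ed'
  26: (6,25) 2 'ed'
  27: (25,1) 1 'e'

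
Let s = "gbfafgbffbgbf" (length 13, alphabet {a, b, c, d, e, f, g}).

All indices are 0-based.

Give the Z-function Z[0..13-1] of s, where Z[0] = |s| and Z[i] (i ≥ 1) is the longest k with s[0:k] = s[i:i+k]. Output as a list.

[13, 0, 0, 0, 0, 3, 0, 0, 0, 0, 3, 0, 0]

Z[0]=13
i=1: fresh scan; Z[1]=0
i=2: fresh scan; Z[2]=0
i=3: fresh scan; Z[3]=0
i=4: fresh scan; Z[4]=0
i=5: fresh scan; Z[5]=3 grow→box=[5,8)
i=6: min(r-i=2, Z[1]=0)=0; Z[6]=0
i=7: min(r-i=1, Z[2]=0)=0; Z[7]=0
i=8: fresh scan; Z[8]=0
i=9: fresh scan; Z[9]=0
i=10: fresh scan; Z[10]=3 grow→box=[10,13)
i=11: min(r-i=2, Z[1]=0)=0; Z[11]=0
i=12: min(r-i=1, Z[2]=0)=0; Z[12]=0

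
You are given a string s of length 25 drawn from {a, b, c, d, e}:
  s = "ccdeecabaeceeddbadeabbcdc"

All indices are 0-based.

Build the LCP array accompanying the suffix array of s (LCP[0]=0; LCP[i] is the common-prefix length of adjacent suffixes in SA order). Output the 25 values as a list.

rank | idx | suffix
   0 |   6 | abaeceeddbadeabbcdc
   1 |  19 | abbcdc
   2 |  16 | adeabbcdc
   3 |   8 | aeceeddbadeabbcdc
   4 |  15 | badeabbcdc
   5 |   7 | baeceeddbadeabbcdc
   6 |  20 | bbcdc
   7 |  21 | bcdc
   8 |  24 | c
   9 |   5 | cabaeceeddbadeabbcdc
  10 |   0 | ccdeecabaeceeddbadeabbcdc
  11 |  22 | cdc
  12 |   1 | cdeecabaeceeddbadeabbcdc
  13 |  10 | ceeddbadeabbcdc
  14 |  14 | dbadeabbcdc
  15 |  23 | dc
  16 |  13 | ddbadeabbcdc
  17 |  17 | deabbcdc
  18 |   2 | deecabaeceeddbadeabbcdc
  19 |  18 | eabbcdc
  20 |   4 | ecabaeceeddbadeabbcdc
  21 |   9 | eceeddbadeabbcdc
  22 |  12 | eddbadeabbcdc
  23 |   3 | eecabaeceeddbadeabbcdc
  24 |  11 | eeddbadeabbcdc

SA = [6, 19, 16, 8, 15, 7, 20, 21, 24, 5, 0, 22, 1, 10, 14, 23, 13, 17, 2, 18, 4, 9, 12, 3, 11]
[i] adj suffixes → lcp
  [1] 6/19 → 2 ('ab')
  [2] 19/16 → 1 ('a')
  [3] 16/8 → 1 ('a')
  [4] 8/15 → 0 ('')
  [5] 15/7 → 2 ('ba')
  [6] 7/20 → 1 ('b')
  [7] 20/21 → 1 ('b')
  [8] 21/24 → 0 ('')
  [9] 24/5 → 1 ('c')
  [10] 5/0 → 1 ('c')
  [11] 0/22 → 1 ('c')
  [12] 22/1 → 2 ('cd')
  [13] 1/10 → 1 ('c')
  [14] 10/14 → 0 ('')
  [15] 14/23 → 1 ('d')
  [16] 23/13 → 1 ('d')
  [17] 13/17 → 1 ('d')
  [18] 17/2 → 2 ('de')
  [19] 2/18 → 0 ('')
  [20] 18/4 → 1 ('e')
  [21] 4/9 → 2 ('ec')
  [22] 9/12 → 1 ('e')
  [23] 12/3 → 1 ('e')
  [24] 3/11 → 2 ('ee')

[0, 2, 1, 1, 0, 2, 1, 1, 0, 1, 1, 1, 2, 1, 0, 1, 1, 1, 2, 0, 1, 2, 1, 1, 2]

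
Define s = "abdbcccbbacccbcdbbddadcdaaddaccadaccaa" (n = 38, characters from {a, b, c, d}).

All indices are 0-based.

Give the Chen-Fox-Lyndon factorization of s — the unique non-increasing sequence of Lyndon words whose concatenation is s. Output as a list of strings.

["abdbcccbbacccbcdbbddadcd", "aaddaccadacc", "a", "a"]

emit factor 1: 'abdbcccbbacccbcdbbddadcd' (i=0, period=24)
emit factor 2: 'aaddaccadacc' (i=24, period=12)
emit factor 3: 'a' (i=36, period=1)
emit factor 4: 'a' (i=37, period=1)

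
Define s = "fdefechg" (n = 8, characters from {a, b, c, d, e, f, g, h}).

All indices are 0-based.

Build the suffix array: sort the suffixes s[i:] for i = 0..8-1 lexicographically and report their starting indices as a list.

rank | idx | suffix
   0 |   5 | chg
   1 |   1 | defechg
   2 |   4 | echg
   3 |   2 | efechg
   4 |   0 | fdefechg
   5 |   3 | fechg
   6 |   7 | g
   7 |   6 | hg

[5, 1, 4, 2, 0, 3, 7, 6]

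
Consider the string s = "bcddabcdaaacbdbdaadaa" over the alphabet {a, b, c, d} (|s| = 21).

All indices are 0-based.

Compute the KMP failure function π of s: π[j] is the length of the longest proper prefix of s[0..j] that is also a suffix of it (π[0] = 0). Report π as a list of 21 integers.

π[0] = 0
j=1 s[j]='c': π[1]=0 (border '')
j=2 s[j]='d': π[2]=0 (border '')
j=3 s[j]='d': π[3]=0 (border '')
j=4 s[j]='a': π[4]=0 (border '')
j=5 s[j]='b': π[5]=1 (border 'b')
j=6 s[j]='c': π[6]=2 (border 'bc')
j=7 s[j]='d': π[7]=3 (border 'bcd')
j=8 s[j]='a': k: 3→0; π[8]=0 (border '')
j=9 s[j]='a': π[9]=0 (border '')
j=10 s[j]='a': π[10]=0 (border '')
j=11 s[j]='c': π[11]=0 (border '')
j=12 s[j]='b': π[12]=1 (border 'b')
j=13 s[j]='d': k: 1→0; π[13]=0 (border '')
j=14 s[j]='b': π[14]=1 (border 'b')
j=15 s[j]='d': k: 1→0; π[15]=0 (border '')
j=16 s[j]='a': π[16]=0 (border '')
j=17 s[j]='a': π[17]=0 (border '')
j=18 s[j]='d': π[18]=0 (border '')
j=19 s[j]='a': π[19]=0 (border '')
j=20 s[j]='a': π[20]=0 (border '')

[0, 0, 0, 0, 0, 1, 2, 3, 0, 0, 0, 0, 1, 0, 1, 0, 0, 0, 0, 0, 0]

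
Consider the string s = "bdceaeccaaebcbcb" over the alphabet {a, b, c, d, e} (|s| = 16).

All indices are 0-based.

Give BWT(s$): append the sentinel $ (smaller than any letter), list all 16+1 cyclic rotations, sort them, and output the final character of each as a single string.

rank  rotation           last
    0  $bdceaeccaaebcbcb  b
    1  aaebcbcb$bdceaecc  c
    2  aebcbcb$bdceaecca  a
    3  aeccaaebcbcb$bdce  e
    4  b$bdceaeccaaebcbc  c
    5  bcb$bdceaeccaaebc  c
    6  bcbcb$bdceaeccaae  e
    7  bdceaeccaaebcbcb$  $
    8  caaebcbcb$bdceaec  c
    9  cb$bdceaeccaaebcb  b
   10  cbcb$bdceaeccaaeb  b
   11  ccaaebcbcb$bdceae  e
   12  ceaeccaaebcbcb$bd  d
   13  dceaeccaaebcbcb$b  b
   14  eaeccaaebcbcb$bdc  c
   15  ebcbcb$bdceaeccaa  a
   16  eccaaebcbcb$bdcea  a

bcaecce$cbbedbcaa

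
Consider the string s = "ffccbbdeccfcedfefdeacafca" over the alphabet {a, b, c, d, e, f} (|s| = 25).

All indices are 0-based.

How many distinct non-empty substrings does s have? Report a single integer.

301

rank | idx | suffix
   0 |  24 | a
   1 |  19 | acafca
   2 |  21 | afca
   3 |   4 | bbdeccfcedfefdeacafca
   4 |   5 | bdeccfcedfefdeacafca
   5 |  23 | ca
   6 |  20 | cafca
   7 |   3 | cbbdeccfcedfefdeacafca
   8 |   2 | ccbbdeccfcedfefdeacafca
   9 |   8 | ccfcedfefdeacafca
  10 |  11 | cedfefdeacafca
  11 |   9 | cfcedfefdeacafca
  12 |  17 | deacafca
  13 |   6 | deccfcedfefdeacafca
  14 |  13 | dfefdeacafca
  15 |  18 | eacafca
  16 |   7 | eccfcedfefdeacafca
  17 |  12 | edfefdeacafca
  18 |  15 | efdeacafca
  19 |  22 | fca
  20 |   1 | fccbbdeccfcedfefdeacafca
  21 |  10 | fcedfefdeacafca
  22 |  16 | fdeacafca
  23 |  14 | fefdeacafca
  24 |   0 | ffccbbdeccfcedfefdeacafca

SA = [24, 19, 21, 4, 5, 23, 20, 3, 2, 8, 11, 9, 17, 6, 13, 18, 7, 12, 15, 22, 1, 10, 16, 14, 0]
rank  pair      lcp
   1  s[24:],s[19:]  1  'a'
   2  s[19:],s[21:]  1  'a'
   3  s[21:],s[4:]  0  ''
   4  s[4:],s[5:]  1  'b'
   5  s[5:],s[23:]  0  ''
   6  s[23:],s[20:]  2  'ca'
   7  s[20:],s[3:]  1  'c'
   8  s[3:],s[2:]  1  'c'
   9  s[2:],s[8:]  2  'cc'
  10  s[8:],s[11:]  1  'c'
  11  s[11:],s[9:]  1  'c'
  12  s[9:],s[17:]  0  ''
  13  s[17:],s[6:]  2  'de'
  14  s[6:],s[13:]  1  'd'
  15  s[13:],s[18:]  0  ''
  16  s[18:],s[7:]  1  'e'
  17  s[7:],s[12:]  1  'e'
  18  s[12:],s[15:]  1  'e'
  19  s[15:],s[22:]  0  ''
  20  s[22:],s[1:]  2  'fc'
  21  s[1:],s[10:]  2  'fc'
  22  s[10:],s[16:]  1  'f'
  23  s[16:],s[14:]  1  'f'
  24  s[14:],s[0:]  1  'f'

n(n+1)/2 = 25·26/2 = 325
Σ LCP = 0 + 1 + 1 + 0 + 1 + 0 + 2 + 1 + 1 + 2 + 1 + 1 + 0 + 2 + 1 + 0 + 1 + 1 + 1 + 0 + 2 + 2 + 1 + 1 + 1 = 24
distinct = 325 − 24 = 301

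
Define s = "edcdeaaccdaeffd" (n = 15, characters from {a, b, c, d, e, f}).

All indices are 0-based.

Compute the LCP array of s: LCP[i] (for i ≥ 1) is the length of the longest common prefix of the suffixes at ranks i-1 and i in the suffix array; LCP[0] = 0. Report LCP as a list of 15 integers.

rank→(start, suffix):
  0 → (5, 'aaccdaeffd')
  1 → (6, 'accdaeffd')
  2 → (10, 'aeffd')
  3 → (7, 'ccdaeffd')
  4 → (8, 'cdaeffd')
  5 → (2, 'cdeaaccdaeffd')
  6 → (14, 'd')
  7 → (9, 'daeffd')
  8 → (1, 'dcdeaaccdaeffd')
  9 → (3, 'deaaccdaeffd')
  10 → (4, 'eaaccdaeffd')
  11 → (0, 'edcdeaaccdaeffd')
  12 → (11, 'effd')
  13 → (13, 'fd')
  14 → (12, 'ffd')

SA = [5, 6, 10, 7, 8, 2, 14, 9, 1, 3, 4, 0, 11, 13, 12]
i: (SA[i-1],SA[i]) lcp shared
  1: (5,6) 1 'a'
  2: (6,10) 1 'a'
  3: (10,7) 0 ''
  4: (7,8) 1 'c'
  5: (8,2) 2 'cd'
  6: (2,14) 0 ''
  7: (14,9) 1 'd'
  8: (9,1) 1 'd'
  9: (1,3) 1 'd'
  10: (3,4) 0 ''
  11: (4,0) 1 'e'
  12: (0,11) 1 'e'
  13: (11,13) 0 ''
  14: (13,12) 1 'f'

[0, 1, 1, 0, 1, 2, 0, 1, 1, 1, 0, 1, 1, 0, 1]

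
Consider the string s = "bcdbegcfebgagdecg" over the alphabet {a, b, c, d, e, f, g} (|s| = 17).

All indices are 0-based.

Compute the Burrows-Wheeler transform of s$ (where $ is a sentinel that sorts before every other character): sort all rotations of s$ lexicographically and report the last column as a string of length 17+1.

rank  rotation            last
    0  $bcdbegcfebgagdecg  g
    1  agdecg$bcdbegcfebg  g
    2  bcdbegcfebgagdecg$  $
    3  begcfebgagdecg$bcd  d
    4  bgagdecg$bcdbegcfe  e
    5  cdbegcfebgagdecg$b  b
    6  cfebgagdecg$bcdbeg  g
    7  cg$bcdbegcfebgagde  e
    8  dbegcfebgagdecg$bc  c
    9  decg$bcdbegcfebgag  g
   10  ebgagdecg$bcdbegcf  f
   11  ecg$bcdbegcfebgagd  d
   12  egcfebgagdecg$bcdb  b
   13  febgagdecg$bcdbegc  c
   14  g$bcdbegcfebgagdec  c
   15  gagdecg$bcdbegcfeb  b
   16  gcfebgagdecg$bcdbe  e
   17  gdecg$bcdbegcfebga  a

gg$debgecgfdbccbea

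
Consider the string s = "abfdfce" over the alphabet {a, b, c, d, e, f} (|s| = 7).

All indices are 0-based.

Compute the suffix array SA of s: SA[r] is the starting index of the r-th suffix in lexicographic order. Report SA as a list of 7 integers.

[0, 1, 5, 3, 6, 4, 2]

rank | idx | suffix
   0 |   0 | abfdfce
   1 |   1 | bfdfce
   2 |   5 | ce
   3 |   3 | dfce
   4 |   6 | e
   5 |   4 | fce
   6 |   2 | fdfce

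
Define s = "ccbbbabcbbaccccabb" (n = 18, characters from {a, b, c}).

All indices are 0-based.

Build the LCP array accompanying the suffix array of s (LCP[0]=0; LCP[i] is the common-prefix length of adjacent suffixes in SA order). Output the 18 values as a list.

[0, 2, 1, 0, 1, 2, 1, 2, 3, 2, 1, 0, 1, 3, 1, 2, 2, 3]

sorted suffixes:
  #0 SA[0]=15  'abb'
  #1 SA[1]=5  'abcbbaccccabb'
  #2 SA[2]=10  'accccabb'
  #3 SA[3]=17  'b'
  #4 SA[4]=4  'babcbbaccccabb'
  #5 SA[5]=9  'baccccabb'
  #6 SA[6]=16  'bb'
  #7 SA[7]=3  'bbabcbbaccccabb'
  #8 SA[8]=8  'bbaccccabb'
  #9 SA[9]=2  'bbbabcbbaccccabb'
  #10 SA[10]=6  'bcbbaccccabb'
  #11 SA[11]=14  'cabb'
  #12 SA[12]=7  'cbbaccccabb'
  #13 SA[13]=1  'cbbbabcbbaccccabb'
  #14 SA[14]=13  'ccabb'
  #15 SA[15]=0  'ccbbbabcbbaccccabb'
  #16 SA[16]=12  'cccabb'
  #17 SA[17]=11  'ccccabb'

SA = [15, 5, 10, 17, 4, 9, 16, 3, 8, 2, 6, 14, 7, 1, 13, 0, 12, 11]
i: (SA[i-1],SA[i]) lcp shared
  1: (15,5) 2 'ab'
  2: (5,10) 1 'a'
  3: (10,17) 0 ''
  4: (17,4) 1 'b'
  5: (4,9) 2 'ba'
  6: (9,16) 1 'b'
  7: (16,3) 2 'bb'
  8: (3,8) 3 'bba'
  9: (8,2) 2 'bb'
  10: (2,6) 1 'b'
  11: (6,14) 0 ''
  12: (14,7) 1 'c'
  13: (7,1) 3 'cbb'
  14: (1,13) 1 'c'
  15: (13,0) 2 'cc'
  16: (0,12) 2 'cc'
  17: (12,11) 3 'ccc'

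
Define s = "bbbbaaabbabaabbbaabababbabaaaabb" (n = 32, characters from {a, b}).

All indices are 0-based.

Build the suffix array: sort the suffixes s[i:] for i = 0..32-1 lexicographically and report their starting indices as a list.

rank | idx | suffix
   0 |  26 | aaaabb
   1 |  27 | aaabb
   2 |   4 | aaabbabaabbbaabababbabaaaabb
   3 |  16 | aabababbabaaaabb
   4 |  28 | aabb
   5 |   5 | aabbabaabbbaabababbabaaaabb
   6 |  11 | aabbbaabababbabaaaabb
   7 |  24 | abaaaabb
   8 |   9 | abaabbbaabababbabaaaabb
   9 |  17 | abababbabaaaabb
  10 |  19 | ababbabaaaabb
  11 |  29 | abb
  12 |  21 | abbabaaaabb
  13 |   6 | abbabaabbbaabababbabaaaabb
  14 |  12 | abbbaabababbabaaaabb
  15 |  31 | b
  16 |  25 | baaaabb
  17 |   3 | baaabbabaabbbaabababbabaaaabb
  18 |  15 | baabababbabaaaabb
  19 |  10 | baabbbaabababbabaaaabb
  20 |  23 | babaaaabb
  21 |   8 | babaabbbaabababbabaaaabb
  22 |  18 | bababbabaaaabb
  23 |  20 | babbabaaaabb
  24 |  30 | bb
  25 |   2 | bbaaabbabaabbbaabababbabaaaabb
  26 |  14 | bbaabababbabaaaabb
  27 |  22 | bbabaaaabb
  28 |   7 | bbabaabbbaabababbabaaaabb
  29 |   1 | bbbaaabbabaabbbaabababbabaaaabb
  30 |  13 | bbbaabababbabaaaabb
  31 |   0 | bbbbaaabbabaabbbaabababbabaaaabb

[26, 27, 4, 16, 28, 5, 11, 24, 9, 17, 19, 29, 21, 6, 12, 31, 25, 3, 15, 10, 23, 8, 18, 20, 30, 2, 14, 22, 7, 1, 13, 0]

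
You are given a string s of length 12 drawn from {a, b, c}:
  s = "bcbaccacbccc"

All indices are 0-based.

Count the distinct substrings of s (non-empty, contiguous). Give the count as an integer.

rank | idx | suffix
   0 |   6 | acbccc
   1 |   3 | accacbccc
   2 |   2 | baccacbccc
   3 |   0 | bcbaccacbccc
   4 |   8 | bccc
   5 |  11 | c
   6 |   5 | cacbccc
   7 |   1 | cbaccacbccc
   8 |   7 | cbccc
   9 |  10 | cc
  10 |   4 | ccacbccc
  11 |   9 | ccc

SA = [6, 3, 2, 0, 8, 11, 5, 1, 7, 10, 4, 9]
i: (SA[i-1],SA[i]) lcp shared
  1: (6,3) 2 'ac'
  2: (3,2) 0 ''
  3: (2,0) 1 'b'
  4: (0,8) 2 'bc'
  5: (8,11) 0 ''
  6: (11,5) 1 'c'
  7: (5,1) 1 'c'
  8: (1,7) 2 'cb'
  9: (7,10) 1 'c'
  10: (10,4) 2 'cc'
  11: (4,9) 2 'cc'

n(n+1)/2 = 12·13/2 = 78
Σ LCP = 0 + 2 + 0 + 1 + 2 + 0 + 1 + 1 + 2 + 1 + 2 + 2 = 14
distinct = 78 − 14 = 64

64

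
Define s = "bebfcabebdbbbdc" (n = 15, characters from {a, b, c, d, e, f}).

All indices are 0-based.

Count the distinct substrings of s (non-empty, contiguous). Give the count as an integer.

rank→(start, suffix):
  0 → (5, 'abebdbbbdc')
  1 → (10, 'bbbdc')
  2 → (11, 'bbdc')
  3 → (8, 'bdbbbdc')
  4 → (12, 'bdc')
  5 → (6, 'bebdbbbdc')
  6 → (0, 'bebfcabebdbbbdc')
  7 → (2, 'bfcabebdbbbdc')
  8 → (14, 'c')
  9 → (4, 'cabebdbbbdc')
  10 → (9, 'dbbbdc')
  11 → (13, 'dc')
  12 → (7, 'ebdbbbdc')
  13 → (1, 'ebfcabebdbbbdc')
  14 → (3, 'fcabebdbbbdc')

SA = [5, 10, 11, 8, 12, 6, 0, 2, 14, 4, 9, 13, 7, 1, 3]
[i] adj suffixes → lcp
  [1] 5/10 → 0 ('')
  [2] 10/11 → 2 ('bb')
  [3] 11/8 → 1 ('b')
  [4] 8/12 → 2 ('bd')
  [5] 12/6 → 1 ('b')
  [6] 6/0 → 3 ('beb')
  [7] 0/2 → 1 ('b')
  [8] 2/14 → 0 ('')
  [9] 14/4 → 1 ('c')
  [10] 4/9 → 0 ('')
  [11] 9/13 → 1 ('d')
  [12] 13/7 → 0 ('')
  [13] 7/1 → 2 ('eb')
  [14] 1/3 → 0 ('')

n(n+1)/2 = 15·16/2 = 120
Σ LCP = 0 + 0 + 2 + 1 + 2 + 1 + 3 + 1 + 0 + 1 + 0 + 1 + 0 + 2 + 0 = 14
distinct = 120 − 14 = 106

106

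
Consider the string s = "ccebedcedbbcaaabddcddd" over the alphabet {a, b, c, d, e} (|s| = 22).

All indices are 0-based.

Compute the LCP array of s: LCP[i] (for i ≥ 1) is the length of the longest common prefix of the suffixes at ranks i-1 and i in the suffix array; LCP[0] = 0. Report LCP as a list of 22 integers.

[0, 2, 1, 0, 1, 1, 1, 0, 1, 1, 1, 2, 0, 1, 1, 2, 1, 2, 2, 0, 1, 2]

sorted suffixes:
  #0 SA[0]=12  'aaabddcddd'
  #1 SA[1]=13  'aabddcddd'
  #2 SA[2]=14  'abddcddd'
  #3 SA[3]=9  'bbcaaabddcddd'
  #4 SA[4]=10  'bcaaabddcddd'
  #5 SA[5]=15  'bddcddd'
  #6 SA[6]=3  'bedcedbbcaaabddcddd'
  #7 SA[7]=11  'caaabddcddd'
  #8 SA[8]=0  'ccebedcedbbcaaabddcddd'
  #9 SA[9]=18  'cddd'
  #10 SA[10]=1  'cebedcedbbcaaabddcddd'
  #11 SA[11]=6  'cedbbcaaabddcddd'
  #12 SA[12]=21  'd'
  #13 SA[13]=8  'dbbcaaabddcddd'
  #14 SA[14]=17  'dcddd'
  #15 SA[15]=5  'dcedbbcaaabddcddd'
  #16 SA[16]=20  'dd'
  #17 SA[17]=16  'ddcddd'
  #18 SA[18]=19  'ddd'
  #19 SA[19]=2  'ebedcedbbcaaabddcddd'
  #20 SA[20]=7  'edbbcaaabddcddd'
  #21 SA[21]=4  'edcedbbcaaabddcddd'

SA = [12, 13, 14, 9, 10, 15, 3, 11, 0, 18, 1, 6, 21, 8, 17, 5, 20, 16, 19, 2, 7, 4]
rank  pair      lcp
   1  s[12:],s[13:]  2  'aa'
   2  s[13:],s[14:]  1  'a'
   3  s[14:],s[9:]  0  ''
   4  s[9:],s[10:]  1  'b'
   5  s[10:],s[15:]  1  'b'
   6  s[15:],s[3:]  1  'b'
   7  s[3:],s[11:]  0  ''
   8  s[11:],s[0:]  1  'c'
   9  s[0:],s[18:]  1  'c'
  10  s[18:],s[1:]  1  'c'
  11  s[1:],s[6:]  2  'ce'
  12  s[6:],s[21:]  0  ''
  13  s[21:],s[8:]  1  'd'
  14  s[8:],s[17:]  1  'd'
  15  s[17:],s[5:]  2  'dc'
  16  s[5:],s[20:]  1  'd'
  17  s[20:],s[16:]  2  'dd'
  18  s[16:],s[19:]  2  'dd'
  19  s[19:],s[2:]  0  ''
  20  s[2:],s[7:]  1  'e'
  21  s[7:],s[4:]  2  'ed'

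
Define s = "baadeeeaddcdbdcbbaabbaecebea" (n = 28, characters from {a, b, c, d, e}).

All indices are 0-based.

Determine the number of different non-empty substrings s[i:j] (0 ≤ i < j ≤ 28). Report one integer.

rank→(start, suffix):
  0 → (27, 'a')
  1 → (17, 'aabbaecebea')
  2 → (1, 'aadeeeaddcdbdcbbaabbaecebea')
  3 → (18, 'abbaecebea')
  4 → (7, 'addcdbdcbbaabbaecebea')
  5 → (2, 'adeeeaddcdbdcbbaabbaecebea')
  6 → (21, 'aecebea')
  7 → (16, 'baabbaecebea')
  8 → (0, 'baadeeeaddcdbdcbbaabbaecebea')
  9 → (20, 'baecebea')
  10 → (15, 'bbaabbaecebea')
  11 → (19, 'bbaecebea')
  12 → (12, 'bdcbbaabbaecebea')
  13 → (25, 'bea')
  14 → (14, 'cbbaabbaecebea')
  15 → (10, 'cdbdcbbaabbaecebea')
  16 → (23, 'cebea')
  17 → (11, 'dbdcbbaabbaecebea')
  18 → (13, 'dcbbaabbaecebea')
  19 → (9, 'dcdbdcbbaabbaecebea')
  20 → (8, 'ddcdbdcbbaabbaecebea')
  21 → (3, 'deeeaddcdbdcbbaabbaecebea')
  22 → (26, 'ea')
  23 → (6, 'eaddcdbdcbbaabbaecebea')
  24 → (24, 'ebea')
  25 → (22, 'ecebea')
  26 → (5, 'eeaddcdbdcbbaabbaecebea')
  27 → (4, 'eeeaddcdbdcbbaabbaecebea')

SA = [27, 17, 1, 18, 7, 2, 21, 16, 0, 20, 15, 19, 12, 25, 14, 10, 23, 11, 13, 9, 8, 3, 26, 6, 24, 22, 5, 4]
i: (SA[i-1],SA[i]) lcp shared
  1: (27,17) 1 'a'
  2: (17,1) 2 'aa'
  3: (1,18) 1 'a'
  4: (18,7) 1 'a'
  5: (7,2) 2 'ad'
  6: (2,21) 1 'a'
  7: (21,16) 0 ''
  8: (16,0) 3 'baa'
  9: (0,20) 2 'ba'
  10: (20,15) 1 'b'
  11: (15,19) 3 'bba'
  12: (19,12) 1 'b'
  13: (12,25) 1 'b'
  14: (25,14) 0 ''
  15: (14,10) 1 'c'
  16: (10,23) 1 'c'
  17: (23,11) 0 ''
  18: (11,13) 1 'd'
  19: (13,9) 2 'dc'
  20: (9,8) 1 'd'
  21: (8,3) 1 'd'
  22: (3,26) 0 ''
  23: (26,6) 2 'ea'
  24: (6,24) 1 'e'
  25: (24,22) 1 'e'
  26: (22,5) 1 'e'
  27: (5,4) 2 'ee'

n(n+1)/2 = 28·29/2 = 406
Σ LCP = 0 + 1 + 2 + 1 + 1 + 2 + 1 + 0 + 3 + 2 + 1 + 3 + 1 + 1 + 0 + 1 + 1 + 0 + 1 + 2 + 1 + 1 + 0 + 2 + 1 + 1 + 1 + 2 = 33
distinct = 406 − 33 = 373

373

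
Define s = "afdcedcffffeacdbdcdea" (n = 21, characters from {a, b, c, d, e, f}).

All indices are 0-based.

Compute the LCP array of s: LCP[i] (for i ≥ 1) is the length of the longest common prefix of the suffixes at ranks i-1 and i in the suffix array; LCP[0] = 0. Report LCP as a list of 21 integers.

rank | idx | suffix
   0 |  20 | a
   1 |  12 | acdbdcdea
   2 |   0 | afdcedcffffeacdbdcdea
   3 |  15 | bdcdea
   4 |  13 | cdbdcdea
   5 |  17 | cdea
   6 |   3 | cedcffffeacdbdcdea
   7 |   6 | cffffeacdbdcdea
   8 |  14 | dbdcdea
   9 |  16 | dcdea
  10 |   2 | dcedcffffeacdbdcdea
  11 |   5 | dcffffeacdbdcdea
  12 |  18 | dea
  13 |  19 | ea
  14 |  11 | eacdbdcdea
  15 |   4 | edcffffeacdbdcdea
  16 |   1 | fdcedcffffeacdbdcdea
  17 |  10 | feacdbdcdea
  18 |   9 | ffeacdbdcdea
  19 |   8 | fffeacdbdcdea
  20 |   7 | ffffeacdbdcdea

SA = [20, 12, 0, 15, 13, 17, 3, 6, 14, 16, 2, 5, 18, 19, 11, 4, 1, 10, 9, 8, 7]
i: (SA[i-1],SA[i]) lcp shared
  1: (20,12) 1 'a'
  2: (12,0) 1 'a'
  3: (0,15) 0 ''
  4: (15,13) 0 ''
  5: (13,17) 2 'cd'
  6: (17,3) 1 'c'
  7: (3,6) 1 'c'
  8: (6,14) 0 ''
  9: (14,16) 1 'd'
  10: (16,2) 2 'dc'
  11: (2,5) 2 'dc'
  12: (5,18) 1 'd'
  13: (18,19) 0 ''
  14: (19,11) 2 'ea'
  15: (11,4) 1 'e'
  16: (4,1) 0 ''
  17: (1,10) 1 'f'
  18: (10,9) 1 'f'
  19: (9,8) 2 'ff'
  20: (8,7) 3 'fff'

[0, 1, 1, 0, 0, 2, 1, 1, 0, 1, 2, 2, 1, 0, 2, 1, 0, 1, 1, 2, 3]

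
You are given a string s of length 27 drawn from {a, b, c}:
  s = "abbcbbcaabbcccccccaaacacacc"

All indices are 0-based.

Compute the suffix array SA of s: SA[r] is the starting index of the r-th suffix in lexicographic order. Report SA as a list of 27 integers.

[18, 7, 19, 0, 8, 20, 22, 24, 4, 1, 9, 5, 2, 10, 26, 17, 6, 21, 23, 3, 25, 16, 15, 14, 13, 12, 11]

rank | idx | suffix
   0 |  18 | aaacacacc
   1 |   7 | aabbcccccccaaacacacc
   2 |  19 | aacacacc
   3 |   0 | abbcbbcaabbcccccccaaacacacc
   4 |   8 | abbcccccccaaacacacc
   5 |  20 | acacacc
   6 |  22 | acacc
   7 |  24 | acc
   8 |   4 | bbcaabbcccccccaaacacacc
   9 |   1 | bbcbbcaabbcccccccaaacacacc
  10 |   9 | bbcccccccaaacacacc
  11 |   5 | bcaabbcccccccaaacacacc
  12 |   2 | bcbbcaabbcccccccaaacacacc
  13 |  10 | bcccccccaaacacacc
  14 |  26 | c
  15 |  17 | caaacacacc
  16 |   6 | caabbcccccccaaacacacc
  17 |  21 | cacacc
  18 |  23 | cacc
  19 |   3 | cbbcaabbcccccccaaacacacc
  20 |  25 | cc
  21 |  16 | ccaaacacacc
  22 |  15 | cccaaacacacc
  23 |  14 | ccccaaacacacc
  24 |  13 | cccccaaacacacc
  25 |  12 | ccccccaaacacacc
  26 |  11 | cccccccaaacacacc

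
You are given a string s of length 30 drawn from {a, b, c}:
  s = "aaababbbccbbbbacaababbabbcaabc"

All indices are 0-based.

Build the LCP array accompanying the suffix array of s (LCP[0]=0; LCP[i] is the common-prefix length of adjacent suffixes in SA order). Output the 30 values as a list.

rank→(start, suffix):
  0 → (0, 'aaababbbccbbbbacaababbabbcaabc')
  1 → (16, 'aababbabbcaabc')
  2 → (1, 'aababbbccbbbbacaababbabbcaabc')
  3 → (26, 'aabc')
  4 → (17, 'ababbabbcaabc')
  5 → (2, 'ababbbccbbbbacaababbabbcaabc')
  6 → (19, 'abbabbcaabc')
  7 → (4, 'abbbccbbbbacaababbabbcaabc')
  8 → (22, 'abbcaabc')
  9 → (27, 'abc')
  10 → (14, 'acaababbabbcaabc')
  11 → (18, 'babbabbcaabc')
  12 → (3, 'babbbccbbbbacaababbabbcaabc')
  13 → (21, 'babbcaabc')
  14 → (13, 'bacaababbabbcaabc')
  15 → (20, 'bbabbcaabc')
  16 → (12, 'bbacaababbabbcaabc')
  17 → (11, 'bbbacaababbabbcaabc')
  18 → (10, 'bbbbacaababbabbcaabc')
  19 → (5, 'bbbccbbbbacaababbabbcaabc')
  20 → (23, 'bbcaabc')
  21 → (6, 'bbccbbbbacaababbabbcaabc')
  22 → (28, 'bc')
  23 → (24, 'bcaabc')
  24 → (7, 'bccbbbbacaababbabbcaabc')
  25 → (29, 'c')
  26 → (15, 'caababbabbcaabc')
  27 → (25, 'caabc')
  28 → (9, 'cbbbbacaababbabbcaabc')
  29 → (8, 'ccbbbbacaababbabbcaabc')

SA = [0, 16, 1, 26, 17, 2, 19, 4, 22, 27, 14, 18, 3, 21, 13, 20, 12, 11, 10, 5, 23, 6, 28, 24, 7, 29, 15, 25, 9, 8]
[i] adj suffixes → lcp
  [1] 0/16 → 2 ('aa')
  [2] 16/1 → 6 ('aababb')
  [3] 1/26 → 3 ('aab')
  [4] 26/17 → 1 ('a')
  [5] 17/2 → 5 ('ababb')
  [6] 2/19 → 2 ('ab')
  [7] 19/4 → 3 ('abb')
  [8] 4/22 → 3 ('abb')
  [9] 22/27 → 2 ('ab')
  [10] 27/14 → 1 ('a')
  [11] 14/18 → 0 ('')
  [12] 18/3 → 4 ('babb')
  [13] 3/21 → 4 ('babb')
  [14] 21/13 → 2 ('ba')
  [15] 13/20 → 1 ('b')
  [16] 20/12 → 3 ('bba')
  [17] 12/11 → 2 ('bb')
  [18] 11/10 → 3 ('bbb')
  [19] 10/5 → 3 ('bbb')
  [20] 5/23 → 2 ('bb')
  [21] 23/6 → 3 ('bbc')
  [22] 6/28 → 1 ('b')
  [23] 28/24 → 2 ('bc')
  [24] 24/7 → 2 ('bc')
  [25] 7/29 → 0 ('')
  [26] 29/15 → 1 ('c')
  [27] 15/25 → 4 ('caab')
  [28] 25/9 → 1 ('c')
  [29] 9/8 → 1 ('c')

[0, 2, 6, 3, 1, 5, 2, 3, 3, 2, 1, 0, 4, 4, 2, 1, 3, 2, 3, 3, 2, 3, 1, 2, 2, 0, 1, 4, 1, 1]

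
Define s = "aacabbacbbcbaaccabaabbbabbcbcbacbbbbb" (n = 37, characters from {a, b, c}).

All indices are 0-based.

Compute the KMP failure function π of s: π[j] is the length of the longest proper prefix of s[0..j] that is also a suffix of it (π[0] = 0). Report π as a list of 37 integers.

[0, 1, 0, 1, 0, 0, 1, 0, 0, 0, 0, 0, 1, 2, 3, 0, 1, 0, 1, 2, 0, 0, 0, 1, 0, 0, 0, 0, 0, 0, 1, 0, 0, 0, 0, 0, 0]

π[0] = 0
j=1 s[j]='a': π[1]=1 (border 'a')
j=2 s[j]='c': k: 1→0; π[2]=0 (border '')
j=3 s[j]='a': π[3]=1 (border 'a')
j=4 s[j]='b': k: 1→0; π[4]=0 (border '')
j=5 s[j]='b': π[5]=0 (border '')
j=6 s[j]='a': π[6]=1 (border 'a')
j=7 s[j]='c': k: 1→0; π[7]=0 (border '')
j=8 s[j]='b': π[8]=0 (border '')
j=9 s[j]='b': π[9]=0 (border '')
j=10 s[j]='c': π[10]=0 (border '')
j=11 s[j]='b': π[11]=0 (border '')
j=12 s[j]='a': π[12]=1 (border 'a')
j=13 s[j]='a': π[13]=2 (border 'aa')
j=14 s[j]='c': π[14]=3 (border 'aac')
j=15 s[j]='c': k: 3→0; π[15]=0 (border '')
j=16 s[j]='a': π[16]=1 (border 'a')
j=17 s[j]='b': k: 1→0; π[17]=0 (border '')
j=18 s[j]='a': π[18]=1 (border 'a')
j=19 s[j]='a': π[19]=2 (border 'aa')
j=20 s[j]='b': k: 2→1→0; π[20]=0 (border '')
j=21 s[j]='b': π[21]=0 (border '')
j=22 s[j]='b': π[22]=0 (border '')
j=23 s[j]='a': π[23]=1 (border 'a')
j=24 s[j]='b': k: 1→0; π[24]=0 (border '')
j=25 s[j]='b': π[25]=0 (border '')
j=26 s[j]='c': π[26]=0 (border '')
j=27 s[j]='b': π[27]=0 (border '')
j=28 s[j]='c': π[28]=0 (border '')
j=29 s[j]='b': π[29]=0 (border '')
j=30 s[j]='a': π[30]=1 (border 'a')
j=31 s[j]='c': k: 1→0; π[31]=0 (border '')
j=32 s[j]='b': π[32]=0 (border '')
j=33 s[j]='b': π[33]=0 (border '')
j=34 s[j]='b': π[34]=0 (border '')
j=35 s[j]='b': π[35]=0 (border '')
j=36 s[j]='b': π[36]=0 (border '')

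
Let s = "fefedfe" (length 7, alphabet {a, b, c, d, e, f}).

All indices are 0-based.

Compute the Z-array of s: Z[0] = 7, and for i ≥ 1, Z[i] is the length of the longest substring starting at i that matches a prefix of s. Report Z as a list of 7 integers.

[7, 0, 2, 0, 0, 2, 0]

Z[0]=7
i=1: i≥r, start 0; Z[1]=0
i=2: i≥r, start 0; Z[2]=2 grow→box=[2,4)
i=3: min(r-i=1, Z[1]=0)=0; Z[3]=0
i=4: i≥r, start 0; Z[4]=0
i=5: i≥r, start 0; Z[5]=2 grow→box=[5,7)
i=6: min(r-i=1, Z[1]=0)=0; Z[6]=0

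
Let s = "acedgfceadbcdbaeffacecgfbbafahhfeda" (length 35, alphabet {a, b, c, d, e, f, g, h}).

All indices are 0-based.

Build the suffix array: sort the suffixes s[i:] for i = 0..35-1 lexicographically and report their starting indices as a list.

rank | idx | suffix
   0 |  34 | a
   1 |  18 | acecgfbbafahhfeda
   2 |   0 | acedgfceadbcdbaeffacecgfbbafahhfeda
   3 |   8 | adbcdbaeffacecgfbbafahhfeda
   4 |  14 | aeffacecgfbbafahhfeda
   5 |  26 | afahhfeda
   6 |  28 | ahhfeda
   7 |  13 | baeffacecgfbbafahhfeda
   8 |  25 | bafahhfeda
   9 |  24 | bbafahhfeda
  10 |  10 | bcdbaeffacecgfbbafahhfeda
  11 |  11 | cdbaeffacecgfbbafahhfeda
  12 |   6 | ceadbcdbaeffacecgfbbafahhfeda
  13 |  19 | cecgfbbafahhfeda
  14 |   1 | cedgfceadbcdbaeffacecgfbbafahhfeda
  15 |  21 | cgfbbafahhfeda
  16 |  33 | da
  17 |  12 | dbaeffacecgfbbafahhfeda
  18 |   9 | dbcdbaeffacecgfbbafahhfeda
  19 |   3 | dgfceadbcdbaeffacecgfbbafahhfeda
  20 |   7 | eadbcdbaeffacecgfbbafahhfeda
  21 |  20 | ecgfbbafahhfeda
  22 |  32 | eda
  23 |   2 | edgfceadbcdbaeffacecgfbbafahhfeda
  24 |  15 | effacecgfbbafahhfeda
  25 |  17 | facecgfbbafahhfeda
  26 |  27 | fahhfeda
  27 |  23 | fbbafahhfeda
  28 |   5 | fceadbcdbaeffacecgfbbafahhfeda
  29 |  31 | feda
  30 |  16 | ffacecgfbbafahhfeda
  31 |  22 | gfbbafahhfeda
  32 |   4 | gfceadbcdbaeffacecgfbbafahhfeda
  33 |  30 | hfeda
  34 |  29 | hhfeda

[34, 18, 0, 8, 14, 26, 28, 13, 25, 24, 10, 11, 6, 19, 1, 21, 33, 12, 9, 3, 7, 20, 32, 2, 15, 17, 27, 23, 5, 31, 16, 22, 4, 30, 29]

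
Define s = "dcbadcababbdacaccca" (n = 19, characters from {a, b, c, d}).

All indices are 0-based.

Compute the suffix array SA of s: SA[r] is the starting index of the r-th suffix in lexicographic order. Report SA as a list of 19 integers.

rank | idx | suffix
   0 |  18 | a
   1 |   6 | ababbdacaccca
   2 |   8 | abbdacaccca
   3 |  12 | acaccca
   4 |  14 | accca
   5 |   3 | adcababbdacaccca
   6 |   7 | babbdacaccca
   7 |   2 | badcababbdacaccca
   8 |   9 | bbdacaccca
   9 |  10 | bdacaccca
  10 |  17 | ca
  11 |   5 | cababbdacaccca
  12 |  13 | caccca
  13 |   1 | cbadcababbdacaccca
  14 |  16 | cca
  15 |  15 | ccca
  16 |  11 | dacaccca
  17 |   4 | dcababbdacaccca
  18 |   0 | dcbadcababbdacaccca

[18, 6, 8, 12, 14, 3, 7, 2, 9, 10, 17, 5, 13, 1, 16, 15, 11, 4, 0]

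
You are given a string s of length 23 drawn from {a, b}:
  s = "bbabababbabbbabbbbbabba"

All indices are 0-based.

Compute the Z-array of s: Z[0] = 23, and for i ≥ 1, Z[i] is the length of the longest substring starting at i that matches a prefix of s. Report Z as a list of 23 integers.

Z[0]=23
i=1: i≥r, start 0; Z[1]=1 grow→box=[1,2)
i=2: i≥r, start 0; Z[2]=0
i=3: i≥r, start 0; Z[3]=1 grow→box=[3,4)
i=4: i≥r, start 0; Z[4]=0
i=5: i≥r, start 0; Z[5]=1 grow→box=[5,6)
i=6: i≥r, start 0; Z[6]=0
i=7: i≥r, start 0; Z[7]=4 grow→box=[7,11)
i=8: min(r-i=3, Z[1]=1)=1; Z[8]=1
i=9: min(r-i=2, Z[2]=0)=0; Z[9]=0
i=10: min(r-i=1, Z[3]=1)=1; Z[10]=2 grow→box=[10,12)
i=11: min(r-i=1, Z[1]=1)=1; Z[11]=4 grow→box=[11,15)
i=12: min(r-i=3, Z[1]=1)=1; Z[12]=1
i=13: min(r-i=2, Z[2]=0)=0; Z[13]=0
i=14: min(r-i=1, Z[3]=1)=1; Z[14]=2 grow→box=[14,16)
i=15: min(r-i=1, Z[1]=1)=1; Z[15]=2 grow→box=[15,17)
i=16: min(r-i=1, Z[1]=1)=1; Z[16]=2 grow→box=[16,18)
i=17: min(r-i=1, Z[1]=1)=1; Z[17]=4 grow→box=[17,21)
i=18: min(r-i=3, Z[1]=1)=1; Z[18]=1
i=19: min(r-i=2, Z[2]=0)=0; Z[19]=0
i=20: min(r-i=1, Z[3]=1)=1; Z[20]=3 grow→box=[20,23)
i=21: min(r-i=2, Z[1]=1)=1; Z[21]=1
i=22: min(r-i=1, Z[2]=0)=0; Z[22]=0

[23, 1, 0, 1, 0, 1, 0, 4, 1, 0, 2, 4, 1, 0, 2, 2, 2, 4, 1, 0, 3, 1, 0]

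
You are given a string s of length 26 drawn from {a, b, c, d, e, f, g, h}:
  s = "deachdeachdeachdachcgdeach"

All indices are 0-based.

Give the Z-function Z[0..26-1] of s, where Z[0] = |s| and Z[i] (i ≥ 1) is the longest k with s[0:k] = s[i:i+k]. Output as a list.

[26, 0, 0, 0, 0, 11, 0, 0, 0, 0, 6, 0, 0, 0, 0, 1, 0, 0, 0, 0, 0, 5, 0, 0, 0, 0]

Z[0]=26
i=1: fresh scan; Z[1]=0
i=2: fresh scan; Z[2]=0
i=3: fresh scan; Z[3]=0
i=4: fresh scan; Z[4]=0
i=5: fresh scan; Z[5]=11 extend→box=[5,16)
i=6: min(r-i=10, Z[1]=0)=0; Z[6]=0
i=7: min(r-i=9, Z[2]=0)=0; Z[7]=0
i=8: min(r-i=8, Z[3]=0)=0; Z[8]=0
i=9: min(r-i=7, Z[4]=0)=0; Z[9]=0
i=10: min(r-i=6, Z[5]=11)=6; Z[10]=6
i=11: min(r-i=5, Z[6]=0)=0; Z[11]=0
i=12: min(r-i=4, Z[7]=0)=0; Z[12]=0
i=13: min(r-i=3, Z[8]=0)=0; Z[13]=0
i=14: min(r-i=2, Z[9]=0)=0; Z[14]=0
i=15: min(r-i=1, Z[10]=6)=1; Z[15]=1
i=16: fresh scan; Z[16]=0
i=17: fresh scan; Z[17]=0
i=18: fresh scan; Z[18]=0
i=19: fresh scan; Z[19]=0
i=20: fresh scan; Z[20]=0
i=21: fresh scan; Z[21]=5 extend→box=[21,26)
i=22: min(r-i=4, Z[1]=0)=0; Z[22]=0
i=23: min(r-i=3, Z[2]=0)=0; Z[23]=0
i=24: min(r-i=2, Z[3]=0)=0; Z[24]=0
i=25: min(r-i=1, Z[4]=0)=0; Z[25]=0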